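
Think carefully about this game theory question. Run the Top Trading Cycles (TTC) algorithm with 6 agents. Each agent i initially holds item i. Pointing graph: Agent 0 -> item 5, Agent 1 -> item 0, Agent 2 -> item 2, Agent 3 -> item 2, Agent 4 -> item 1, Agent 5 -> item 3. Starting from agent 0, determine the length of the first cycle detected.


Step 1: Trace the pointer graph from agent 0: 0 -> 5 -> 3 -> 2 -> 2
Step 2: A cycle is detected when we revisit agent 2
Step 3: The cycle is: 2 -> 2
Step 4: Cycle length = 1

1


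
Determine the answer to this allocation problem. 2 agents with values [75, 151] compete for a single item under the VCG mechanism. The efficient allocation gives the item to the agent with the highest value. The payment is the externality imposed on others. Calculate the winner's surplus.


Step 1: The winner is the agent with the highest value: agent 1 with value 151
Step 2: Values of other agents: [75]
Step 3: VCG payment = max of others' values = 75
Step 4: Surplus = 151 - 75 = 76

76


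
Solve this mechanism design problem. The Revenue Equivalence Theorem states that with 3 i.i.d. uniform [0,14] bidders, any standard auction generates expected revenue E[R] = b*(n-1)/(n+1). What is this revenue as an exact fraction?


Step 1: By Revenue Equivalence, expected revenue = b*(n-1)/(n+1)
Step 2: Substituting n = 3, b = 14
Step 3: Revenue = 14*(3-1)/(3+1) = 14*2/4
Step 4: Revenue = 28/4 = 7

7


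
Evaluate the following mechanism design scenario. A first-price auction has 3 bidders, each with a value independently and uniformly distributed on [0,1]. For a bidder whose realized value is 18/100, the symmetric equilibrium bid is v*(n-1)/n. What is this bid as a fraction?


Step 1: The symmetric BNE bidding function is b(v) = v * (n-1) / n
Step 2: Substitute v = 9/50 and n = 3
Step 3: b = 9/50 * 2/3
Step 4: b = 3/25

3/25


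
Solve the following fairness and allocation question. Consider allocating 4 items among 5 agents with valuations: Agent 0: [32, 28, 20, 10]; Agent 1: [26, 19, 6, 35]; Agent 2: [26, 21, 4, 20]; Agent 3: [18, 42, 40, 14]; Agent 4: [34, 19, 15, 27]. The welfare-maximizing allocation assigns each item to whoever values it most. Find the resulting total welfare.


Step 1: For each item, find the maximum value among all agents.
Step 2: Item 0 -> Agent 4 (value 34)
Step 3: Item 1 -> Agent 3 (value 42)
Step 4: Item 2 -> Agent 3 (value 40)
Step 5: Item 3 -> Agent 1 (value 35)
Step 6: Total welfare = 34 + 42 + 40 + 35 = 151

151


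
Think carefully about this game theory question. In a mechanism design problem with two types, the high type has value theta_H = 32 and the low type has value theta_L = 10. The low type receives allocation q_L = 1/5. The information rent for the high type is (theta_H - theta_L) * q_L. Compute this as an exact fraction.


Step 1: theta_H - theta_L = 32 - 10 = 22
Step 2: Information rent = (theta_H - theta_L) * q_L
Step 3: = 22 * 1/5
Step 4: = 22/5

22/5


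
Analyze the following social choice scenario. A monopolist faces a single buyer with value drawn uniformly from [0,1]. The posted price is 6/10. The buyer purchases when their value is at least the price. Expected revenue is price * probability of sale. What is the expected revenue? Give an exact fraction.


Step 1: Posted price r = 3/5, value support [0,1]
Step 2: P(v >= r) = (1 - 3/5)/1 = 2/5
Step 3: Expected revenue = r * P(v >= r) = 3/5 * 2/5
Step 4: Revenue = 6/25

6/25


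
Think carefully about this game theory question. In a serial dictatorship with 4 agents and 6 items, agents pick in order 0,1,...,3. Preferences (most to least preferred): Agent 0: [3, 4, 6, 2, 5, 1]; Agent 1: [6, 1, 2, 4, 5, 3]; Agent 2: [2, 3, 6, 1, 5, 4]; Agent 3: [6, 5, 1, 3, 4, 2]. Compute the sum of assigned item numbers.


Step 1: Agent 0 picks item 3
Step 2: Agent 1 picks item 6
Step 3: Agent 2 picks item 2
Step 4: Agent 3 picks item 5
Step 5: Sum = 3 + 6 + 2 + 5 = 16

16


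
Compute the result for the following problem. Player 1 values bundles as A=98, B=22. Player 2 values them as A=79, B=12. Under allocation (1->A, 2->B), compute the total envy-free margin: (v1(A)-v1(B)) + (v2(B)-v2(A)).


Step 1: Player 1's margin = v1(A) - v1(B) = 98 - 22 = 76
Step 2: Player 2's margin = v2(B) - v2(A) = 12 - 79 = -67
Step 3: Total margin = 76 + -67 = 9

9


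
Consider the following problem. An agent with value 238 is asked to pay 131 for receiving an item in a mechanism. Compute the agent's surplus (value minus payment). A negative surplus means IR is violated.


Step 1: Surplus = value - payment = 238 - 131 = 107
Step 2: IR is satisfied (surplus >= 0)

107


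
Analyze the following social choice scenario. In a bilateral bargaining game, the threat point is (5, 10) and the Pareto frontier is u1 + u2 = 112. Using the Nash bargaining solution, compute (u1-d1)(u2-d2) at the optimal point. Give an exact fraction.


Step 1: The Nash solution splits surplus symmetrically above the disagreement point
Step 2: u1 = (total + d1 - d2)/2 = (112 + 5 - 10)/2 = 107/2
Step 3: u2 = (total - d1 + d2)/2 = (112 - 5 + 10)/2 = 117/2
Step 4: Nash product = (107/2 - 5) * (117/2 - 10)
Step 5: = 97/2 * 97/2 = 9409/4

9409/4


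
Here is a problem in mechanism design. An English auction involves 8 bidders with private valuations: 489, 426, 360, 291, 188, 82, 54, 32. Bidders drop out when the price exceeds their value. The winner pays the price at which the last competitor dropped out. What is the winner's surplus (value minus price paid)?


Step 1: Identify the highest value: 489
Step 2: Identify the second-highest value: 426
Step 3: The final price = second-highest value = 426
Step 4: Surplus = 489 - 426 = 63

63


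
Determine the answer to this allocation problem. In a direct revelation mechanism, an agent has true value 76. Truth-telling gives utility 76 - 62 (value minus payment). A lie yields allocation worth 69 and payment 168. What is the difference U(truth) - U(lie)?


Step 1: U(truth) = value - payment = 76 - 62 = 14
Step 2: U(lie) = allocation - payment = 69 - 168 = -99
Step 3: IC gap = 14 - (-99) = 113

113


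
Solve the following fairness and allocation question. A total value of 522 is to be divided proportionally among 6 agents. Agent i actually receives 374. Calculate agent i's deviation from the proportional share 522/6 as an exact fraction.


Step 1: Proportional share = 522/6 = 87
Step 2: Agent's actual allocation = 374
Step 3: Excess = 374 - 87 = 287

287


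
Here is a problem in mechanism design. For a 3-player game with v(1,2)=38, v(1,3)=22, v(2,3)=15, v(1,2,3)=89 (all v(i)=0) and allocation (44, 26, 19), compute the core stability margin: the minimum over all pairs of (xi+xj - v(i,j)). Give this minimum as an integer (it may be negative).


Step 1: Slack for coalition (1,2): x1+x2 - v12 = 70 - 38 = 32
Step 2: Slack for coalition (1,3): x1+x3 - v13 = 63 - 22 = 41
Step 3: Slack for coalition (2,3): x2+x3 - v23 = 45 - 15 = 30
Step 4: Minimum slack = min(32, 41, 30) = 30, attained by (2,3); no pair can gain by deviating, so the allocation is in the core

30


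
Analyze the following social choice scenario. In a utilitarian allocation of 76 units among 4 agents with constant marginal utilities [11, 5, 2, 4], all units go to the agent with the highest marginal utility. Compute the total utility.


Step 1: The marginal utilities are [11, 5, 2, 4]
Step 2: The highest marginal utility is 11
Step 3: All 76 units go to that agent
Step 4: Total utility = 11 * 76 = 836

836


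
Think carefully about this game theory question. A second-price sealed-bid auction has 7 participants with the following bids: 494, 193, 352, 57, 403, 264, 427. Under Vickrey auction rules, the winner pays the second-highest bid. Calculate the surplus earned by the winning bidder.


Step 1: Sort bids in descending order: 494, 427, 403, 352, 264, 193, 57
Step 2: The winning bid is the highest: 494
Step 3: The payment equals the second-highest bid: 427
Step 4: Surplus = winner's bid - payment = 494 - 427 = 67

67


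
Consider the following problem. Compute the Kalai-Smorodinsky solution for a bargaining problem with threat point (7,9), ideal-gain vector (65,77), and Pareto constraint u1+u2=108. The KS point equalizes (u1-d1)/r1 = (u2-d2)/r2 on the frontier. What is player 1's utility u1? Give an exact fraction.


Step 1: At the KS point, (u1-d1)/r1 = (u2-d2)/r2 = t and u1+u2 = 108
Step 2: u1 = d1 + r1*t and u2 = d2 + r2*t, so (d1 + r1*t) + (d2 + r2*t) = 108
Step 3: t = (108 - 7 - 9)/(65 + 77) = 92/142 = 46/71
Step 4: u1 = d1 + r1*t = 7 + 65 * 46/71 = 3487/71
Step 5: (Check: u2 = d2 + r2*t = 4181/71; u1+u2 = 3487/71 + 4181/71 = 108, on the frontier.)

3487/71


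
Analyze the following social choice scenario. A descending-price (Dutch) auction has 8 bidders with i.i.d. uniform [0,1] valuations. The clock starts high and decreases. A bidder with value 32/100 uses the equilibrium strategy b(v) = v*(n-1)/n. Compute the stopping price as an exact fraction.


Step 1: Dutch auctions are strategically equivalent to first-price auctions
Step 2: The equilibrium bid is b(v) = v*(n-1)/n
Step 3: b = 8/25 * 7/8
Step 4: b = 7/25

7/25


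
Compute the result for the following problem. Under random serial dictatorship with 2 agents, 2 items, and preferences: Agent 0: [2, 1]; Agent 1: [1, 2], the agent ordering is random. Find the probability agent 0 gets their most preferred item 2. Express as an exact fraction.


Step 1: Agent 0 wants item 2
Step 2: There are 2 possible orderings of agents
Step 3: In 2 orderings, agent 0 gets item 2
Step 4: Probability = 2/2 = 1

1


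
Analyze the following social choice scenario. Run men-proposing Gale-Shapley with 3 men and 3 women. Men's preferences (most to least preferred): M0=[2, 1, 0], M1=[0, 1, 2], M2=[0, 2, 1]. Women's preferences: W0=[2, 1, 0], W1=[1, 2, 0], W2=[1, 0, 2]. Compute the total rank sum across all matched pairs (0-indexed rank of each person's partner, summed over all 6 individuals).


Step 1: Run Gale-Shapley (men propose, women hold best offer):
  M0 proposes to W2; she accepts
  M1 proposes to W0; she accepts
  M2 proposes to W0; she switches from M1
  M1 proposes to W1; she accepts
Step 2: Final matching: W0-M2, W1-M1, W2-M0
Step 3: 0-indexed ranks (man's rank of his match, then woman's): 0 + 0 + 1 + 0 + 0 + 1
Step 4: Total rank sum = 2

2


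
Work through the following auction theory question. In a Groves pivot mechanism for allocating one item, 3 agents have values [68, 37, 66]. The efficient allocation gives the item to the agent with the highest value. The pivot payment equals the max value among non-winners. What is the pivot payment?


Step 1: The efficient winner is agent 0 with value 68
Step 2: Other agents' values: [37, 66]
Step 3: Pivot payment = max(others) = 66
Step 4: The winner pays 66

66


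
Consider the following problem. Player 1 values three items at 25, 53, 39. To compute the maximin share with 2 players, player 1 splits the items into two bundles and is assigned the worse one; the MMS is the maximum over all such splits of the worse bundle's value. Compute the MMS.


Step 1: Item values = 25, 53, 39
Step 2: Enumerate all 2-bundle partitions and take the smaller bundle:
  Partition 1: {25} vs {53,39} -> bundles 25, 92; min = 25
  Partition 2: {53} vs {25,39} -> bundles 53, 64; min = 53
  Partition 3: {39} vs {25,53} -> bundles 39, 78; min = 39
Step 3: MMS = max(25, 53, 39) = 53

53


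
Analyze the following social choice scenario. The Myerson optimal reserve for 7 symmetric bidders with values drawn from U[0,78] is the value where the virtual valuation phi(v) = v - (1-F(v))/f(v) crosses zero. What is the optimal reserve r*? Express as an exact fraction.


Step 1: For U[0,78], F(v) = v/78 and f(v) = 1/78
Step 2: phi(v) = v - (1 - v/78)/(1/78) = v - (78 - v) = 2v - 78
Step 3: Set phi(r*) = 0: 2r* - 78 = 0
Step 4: r* = 78/2 = 39 (the number of bidders n = 7 does not enter)

39


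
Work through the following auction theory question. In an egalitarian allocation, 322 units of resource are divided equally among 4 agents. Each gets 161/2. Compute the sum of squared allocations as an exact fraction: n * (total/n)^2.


Step 1: Each agent's share = 322/4 = 161/2
Step 2: Square of each share = (161/2)^2 = 25921/4
Step 3: Sum of squares = 4 * 25921/4 = 25921

25921


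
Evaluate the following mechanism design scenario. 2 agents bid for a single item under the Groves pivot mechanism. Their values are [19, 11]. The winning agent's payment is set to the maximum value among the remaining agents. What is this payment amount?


Step 1: The efficient winner is agent 0 with value 19
Step 2: Other agents' values: [11]
Step 3: Pivot payment = max(others) = 11
Step 4: The winner pays 11

11


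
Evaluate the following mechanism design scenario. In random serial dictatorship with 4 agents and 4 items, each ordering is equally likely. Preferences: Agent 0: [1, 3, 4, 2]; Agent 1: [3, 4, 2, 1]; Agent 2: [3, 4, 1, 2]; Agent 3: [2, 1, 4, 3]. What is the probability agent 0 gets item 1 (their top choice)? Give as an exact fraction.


Step 1: Agent 0 wants item 1
Step 2: There are 24 possible orderings of agents
Step 3: In 24 orderings, agent 0 gets item 1
Step 4: Probability = 24/24 = 1

1


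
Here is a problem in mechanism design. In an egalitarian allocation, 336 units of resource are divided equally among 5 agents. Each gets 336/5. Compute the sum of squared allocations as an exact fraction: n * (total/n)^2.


Step 1: Each agent's share = 336/5
Step 2: Square of each share = (336/5)^2 = 112896/25
Step 3: Sum of squares = 5 * 112896/25 = 112896/5

112896/5


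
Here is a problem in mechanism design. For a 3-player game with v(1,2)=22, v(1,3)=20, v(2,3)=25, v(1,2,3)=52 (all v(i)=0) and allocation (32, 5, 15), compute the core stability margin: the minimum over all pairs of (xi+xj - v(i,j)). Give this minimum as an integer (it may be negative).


Step 1: Slack for coalition (1,2): x1+x2 - v12 = 37 - 22 = 15
Step 2: Slack for coalition (1,3): x1+x3 - v13 = 47 - 20 = 27
Step 3: Slack for coalition (2,3): x2+x3 - v23 = 20 - 25 = -5
Step 4: Minimum slack = min(15, 27, -5) = -5, attained by (2,3); coalition (2,3) can block (slack < 0), so the allocation is not in the core

-5


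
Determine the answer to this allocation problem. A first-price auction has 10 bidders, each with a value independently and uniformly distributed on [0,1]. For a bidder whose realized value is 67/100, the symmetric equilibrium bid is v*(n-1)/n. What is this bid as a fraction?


Step 1: The symmetric BNE bidding function is b(v) = v * (n-1) / n
Step 2: Substitute v = 67/100 and n = 10
Step 3: b = 67/100 * 9/10
Step 4: b = 603/1000

603/1000


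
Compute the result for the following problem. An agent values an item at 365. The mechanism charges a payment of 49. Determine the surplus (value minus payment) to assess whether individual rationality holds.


Step 1: Surplus = value - payment = 365 - 49 = 316
Step 2: IR is satisfied (surplus >= 0)

316


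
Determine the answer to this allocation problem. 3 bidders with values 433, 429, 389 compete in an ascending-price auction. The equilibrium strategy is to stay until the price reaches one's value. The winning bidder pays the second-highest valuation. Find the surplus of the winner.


Step 1: Identify the highest value: 433
Step 2: Identify the second-highest value: 429
Step 3: The final price = second-highest value = 429
Step 4: Surplus = 433 - 429 = 4

4


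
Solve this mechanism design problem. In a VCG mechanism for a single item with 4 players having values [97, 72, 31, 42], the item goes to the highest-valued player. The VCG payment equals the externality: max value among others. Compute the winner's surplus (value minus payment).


Step 1: The winner is the agent with the highest value: agent 0 with value 97
Step 2: Values of other agents: [72, 31, 42]
Step 3: VCG payment = max of others' values = 72
Step 4: Surplus = 97 - 72 = 25

25


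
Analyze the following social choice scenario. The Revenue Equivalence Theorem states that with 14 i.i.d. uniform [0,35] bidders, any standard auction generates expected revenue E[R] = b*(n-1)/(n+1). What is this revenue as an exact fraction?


Step 1: By Revenue Equivalence, expected revenue = b*(n-1)/(n+1)
Step 2: Substituting n = 14, b = 35
Step 3: Revenue = 35*(14-1)/(14+1) = 35*13/15
Step 4: Revenue = 455/15 = 91/3

91/3


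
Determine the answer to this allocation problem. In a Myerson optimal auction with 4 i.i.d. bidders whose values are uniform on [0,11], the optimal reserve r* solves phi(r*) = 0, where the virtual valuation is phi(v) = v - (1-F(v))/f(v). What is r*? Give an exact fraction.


Step 1: For U[0,11], F(v) = v/11 and f(v) = 1/11
Step 2: phi(v) = v - (1 - v/11)/(1/11) = v - (11 - v) = 2v - 11
Step 3: Set phi(r*) = 0: 2r* - 11 = 0
Step 4: r* = 11/2 (the number of bidders n = 4 does not enter)

11/2


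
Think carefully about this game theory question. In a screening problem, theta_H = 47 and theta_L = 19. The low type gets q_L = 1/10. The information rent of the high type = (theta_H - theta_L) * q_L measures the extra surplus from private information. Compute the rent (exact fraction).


Step 1: theta_H - theta_L = 47 - 19 = 28
Step 2: Information rent = (theta_H - theta_L) * q_L
Step 3: = 28 * 1/10
Step 4: = 14/5

14/5


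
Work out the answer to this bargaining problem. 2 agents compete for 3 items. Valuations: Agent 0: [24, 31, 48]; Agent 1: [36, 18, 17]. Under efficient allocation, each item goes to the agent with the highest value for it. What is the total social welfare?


Step 1: For each item, find the maximum value among all agents.
Step 2: Item 0 -> Agent 1 (value 36)
Step 3: Item 1 -> Agent 0 (value 31)
Step 4: Item 2 -> Agent 0 (value 48)
Step 5: Total welfare = 36 + 31 + 48 = 115

115


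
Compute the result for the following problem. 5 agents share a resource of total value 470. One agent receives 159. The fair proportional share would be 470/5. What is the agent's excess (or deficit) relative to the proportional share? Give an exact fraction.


Step 1: Proportional share = 470/5 = 94
Step 2: Agent's actual allocation = 159
Step 3: Excess = 159 - 94 = 65

65


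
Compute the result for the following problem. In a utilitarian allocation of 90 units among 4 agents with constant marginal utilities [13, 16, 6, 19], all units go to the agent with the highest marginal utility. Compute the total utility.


Step 1: The marginal utilities are [13, 16, 6, 19]
Step 2: The highest marginal utility is 19
Step 3: All 90 units go to that agent
Step 4: Total utility = 19 * 90 = 1710

1710


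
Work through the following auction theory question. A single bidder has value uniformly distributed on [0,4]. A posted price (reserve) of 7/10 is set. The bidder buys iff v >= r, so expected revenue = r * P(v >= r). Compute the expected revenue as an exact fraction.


Step 1: Posted price r = 7/10, value support [0,4]
Step 2: P(v >= r) = (4 - 7/10)/4 = 33/40
Step 3: Expected revenue = r * P(v >= r) = 7/10 * 33/40
Step 4: Revenue = 231/400

231/400


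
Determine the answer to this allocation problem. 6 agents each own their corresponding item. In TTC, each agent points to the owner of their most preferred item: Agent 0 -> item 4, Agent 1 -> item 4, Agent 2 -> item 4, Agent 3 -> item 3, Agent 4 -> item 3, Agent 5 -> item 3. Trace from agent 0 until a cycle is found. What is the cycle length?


Step 1: Trace the pointer graph from agent 0: 0 -> 4 -> 3 -> 3
Step 2: A cycle is detected when we revisit agent 3
Step 3: The cycle is: 3 -> 3
Step 4: Cycle length = 1

1


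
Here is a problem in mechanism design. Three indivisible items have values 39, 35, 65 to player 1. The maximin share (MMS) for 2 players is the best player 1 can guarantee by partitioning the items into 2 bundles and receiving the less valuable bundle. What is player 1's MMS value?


Step 1: Item values = 39, 35, 65
Step 2: Enumerate all 2-bundle partitions and take the smaller bundle:
  Partition 1: {39} vs {35,65} -> bundles 39, 100; min = 39
  Partition 2: {35} vs {39,65} -> bundles 35, 104; min = 35
  Partition 3: {65} vs {39,35} -> bundles 65, 74; min = 65
Step 3: MMS = max(39, 35, 65) = 65

65


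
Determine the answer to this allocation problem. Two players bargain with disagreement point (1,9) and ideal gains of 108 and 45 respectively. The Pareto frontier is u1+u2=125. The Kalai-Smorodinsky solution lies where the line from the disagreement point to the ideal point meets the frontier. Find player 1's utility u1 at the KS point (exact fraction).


Step 1: At the KS point, (u1-d1)/r1 = (u2-d2)/r2 = t and u1+u2 = 125
Step 2: u1 = d1 + r1*t and u2 = d2 + r2*t, so (d1 + r1*t) + (d2 + r2*t) = 125
Step 3: t = (125 - 1 - 9)/(108 + 45) = 115/153
Step 4: u1 = d1 + r1*t = 1 + 108 * 115/153 = 1397/17
Step 5: (Check: u2 = d2 + r2*t = 728/17; u1+u2 = 1397/17 + 728/17 = 125, on the frontier.)

1397/17


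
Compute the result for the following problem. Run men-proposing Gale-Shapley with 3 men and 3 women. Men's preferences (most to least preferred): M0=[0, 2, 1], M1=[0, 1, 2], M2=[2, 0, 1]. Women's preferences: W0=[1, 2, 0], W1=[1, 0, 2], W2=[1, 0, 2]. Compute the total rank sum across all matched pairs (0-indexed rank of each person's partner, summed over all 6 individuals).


Step 1: Run Gale-Shapley (men propose, women hold best offer):
  M0 proposes to W0; she accepts
  M1 proposes to W0; she switches from M0
  M2 proposes to W2; she accepts
  M0 proposes to W2; she switches from M2
  M2 proposes to W0; rejected
  M2 proposes to W1; she accepts
Step 2: Final matching: W0-M1, W1-M2, W2-M0
Step 3: 0-indexed ranks (man's rank of his match, then woman's): 0 + 0 + 2 + 2 + 1 + 1
Step 4: Total rank sum = 6

6


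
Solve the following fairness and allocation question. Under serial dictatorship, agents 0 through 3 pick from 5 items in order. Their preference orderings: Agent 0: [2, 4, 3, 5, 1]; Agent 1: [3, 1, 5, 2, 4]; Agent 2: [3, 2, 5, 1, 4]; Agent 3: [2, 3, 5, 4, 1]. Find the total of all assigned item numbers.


Step 1: Agent 0 picks item 2
Step 2: Agent 1 picks item 3
Step 3: Agent 2 picks item 5
Step 4: Agent 3 picks item 4
Step 5: Sum = 2 + 3 + 5 + 4 = 14

14


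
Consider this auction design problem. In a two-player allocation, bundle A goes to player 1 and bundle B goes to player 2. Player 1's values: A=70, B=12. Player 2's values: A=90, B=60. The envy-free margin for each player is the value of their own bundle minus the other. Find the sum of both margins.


Step 1: Player 1's margin = v1(A) - v1(B) = 70 - 12 = 58
Step 2: Player 2's margin = v2(B) - v2(A) = 60 - 90 = -30
Step 3: Total margin = 58 + -30 = 28

28


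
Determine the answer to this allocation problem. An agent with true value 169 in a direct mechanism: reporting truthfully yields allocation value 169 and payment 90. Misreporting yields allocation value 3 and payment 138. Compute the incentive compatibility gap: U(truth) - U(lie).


Step 1: U(truth) = value - payment = 169 - 90 = 79
Step 2: U(lie) = allocation - payment = 3 - 138 = -135
Step 3: IC gap = 79 - (-135) = 214

214


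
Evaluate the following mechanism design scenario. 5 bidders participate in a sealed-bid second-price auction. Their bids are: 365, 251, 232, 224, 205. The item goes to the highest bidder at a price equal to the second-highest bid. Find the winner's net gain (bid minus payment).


Step 1: Sort bids in descending order: 365, 251, 232, 224, 205
Step 2: The winning bid is the highest: 365
Step 3: The payment equals the second-highest bid: 251
Step 4: Surplus = winner's bid - payment = 365 - 251 = 114

114


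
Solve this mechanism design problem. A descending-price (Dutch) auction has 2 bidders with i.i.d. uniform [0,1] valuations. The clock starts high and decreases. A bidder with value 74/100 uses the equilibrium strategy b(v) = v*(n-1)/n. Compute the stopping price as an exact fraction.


Step 1: Dutch auctions are strategically equivalent to first-price auctions
Step 2: The equilibrium bid is b(v) = v*(n-1)/n
Step 3: b = 37/50 * 1/2
Step 4: b = 37/100

37/100


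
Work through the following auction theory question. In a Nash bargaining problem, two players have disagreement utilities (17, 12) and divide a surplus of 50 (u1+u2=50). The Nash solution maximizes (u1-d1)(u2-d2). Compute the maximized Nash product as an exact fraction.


Step 1: The Nash solution splits surplus symmetrically above the disagreement point
Step 2: u1 = (total + d1 - d2)/2 = (50 + 17 - 12)/2 = 55/2
Step 3: u2 = (total - d1 + d2)/2 = (50 - 17 + 12)/2 = 45/2
Step 4: Nash product = (55/2 - 17) * (45/2 - 12)
Step 5: = 21/2 * 21/2 = 441/4

441/4


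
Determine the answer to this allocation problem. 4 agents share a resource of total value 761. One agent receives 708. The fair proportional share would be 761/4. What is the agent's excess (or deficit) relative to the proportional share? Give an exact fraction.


Step 1: Proportional share = 761/4
Step 2: Agent's actual allocation = 708
Step 3: Excess = 708 - 761/4 = 2071/4

2071/4


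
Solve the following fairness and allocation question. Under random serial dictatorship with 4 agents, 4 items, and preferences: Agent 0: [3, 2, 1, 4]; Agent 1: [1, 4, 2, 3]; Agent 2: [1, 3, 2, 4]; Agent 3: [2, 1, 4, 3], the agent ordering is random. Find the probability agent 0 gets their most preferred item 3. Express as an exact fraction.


Step 1: Agent 0 wants item 3
Step 2: There are 24 possible orderings of agents
Step 3: In 20 orderings, agent 0 gets item 3
Step 4: Probability = 20/24 = 5/6

5/6


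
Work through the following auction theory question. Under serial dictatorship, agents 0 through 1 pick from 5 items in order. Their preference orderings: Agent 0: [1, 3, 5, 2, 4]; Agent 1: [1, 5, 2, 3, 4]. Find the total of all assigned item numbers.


Step 1: Agent 0 picks item 1
Step 2: Agent 1 picks item 5
Step 3: Sum = 1 + 5 = 6

6


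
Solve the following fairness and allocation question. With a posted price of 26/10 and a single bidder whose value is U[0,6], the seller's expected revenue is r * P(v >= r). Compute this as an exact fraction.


Step 1: Posted price r = 13/5, value support [0,6]
Step 2: P(v >= r) = (6 - 13/5)/6 = 17/30
Step 3: Expected revenue = r * P(v >= r) = 13/5 * 17/30
Step 4: Revenue = 221/150

221/150


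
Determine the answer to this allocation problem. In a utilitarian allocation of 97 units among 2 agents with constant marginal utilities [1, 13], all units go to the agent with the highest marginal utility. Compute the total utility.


Step 1: The marginal utilities are [1, 13]
Step 2: The highest marginal utility is 13
Step 3: All 97 units go to that agent
Step 4: Total utility = 13 * 97 = 1261

1261


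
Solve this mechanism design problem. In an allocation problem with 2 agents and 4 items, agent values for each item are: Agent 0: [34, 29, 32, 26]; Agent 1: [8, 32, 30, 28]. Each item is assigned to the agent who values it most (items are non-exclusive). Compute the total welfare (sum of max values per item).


Step 1: For each item, find the maximum value among all agents.
Step 2: Item 0 -> Agent 0 (value 34)
Step 3: Item 1 -> Agent 1 (value 32)
Step 4: Item 2 -> Agent 0 (value 32)
Step 5: Item 3 -> Agent 1 (value 28)
Step 6: Total welfare = 34 + 32 + 32 + 28 = 126

126


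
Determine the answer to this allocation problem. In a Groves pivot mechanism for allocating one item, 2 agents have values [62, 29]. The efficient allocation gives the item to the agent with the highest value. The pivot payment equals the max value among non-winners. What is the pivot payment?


Step 1: The efficient winner is agent 0 with value 62
Step 2: Other agents' values: [29]
Step 3: Pivot payment = max(others) = 29
Step 4: The winner pays 29

29


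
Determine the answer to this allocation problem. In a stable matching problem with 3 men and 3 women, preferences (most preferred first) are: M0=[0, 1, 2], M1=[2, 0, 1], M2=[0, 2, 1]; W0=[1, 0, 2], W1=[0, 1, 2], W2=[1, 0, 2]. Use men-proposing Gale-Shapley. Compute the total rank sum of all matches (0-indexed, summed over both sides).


Step 1: Run Gale-Shapley (men propose, women hold best offer):
  M0 proposes to W0; she accepts
  M1 proposes to W2; she accepts
  M2 proposes to W0; rejected
  M2 proposes to W2; rejected
  M2 proposes to W1; she accepts
Step 2: Final matching: W0-M0, W1-M2, W2-M1
Step 3: 0-indexed ranks (man's rank of his match, then woman's): 0 + 1 + 2 + 2 + 0 + 0
Step 4: Total rank sum = 5

5


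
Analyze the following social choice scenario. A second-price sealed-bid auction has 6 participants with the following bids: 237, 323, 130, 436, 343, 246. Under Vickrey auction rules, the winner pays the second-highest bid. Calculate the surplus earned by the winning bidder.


Step 1: Sort bids in descending order: 436, 343, 323, 246, 237, 130
Step 2: The winning bid is the highest: 436
Step 3: The payment equals the second-highest bid: 343
Step 4: Surplus = winner's bid - payment = 436 - 343 = 93

93


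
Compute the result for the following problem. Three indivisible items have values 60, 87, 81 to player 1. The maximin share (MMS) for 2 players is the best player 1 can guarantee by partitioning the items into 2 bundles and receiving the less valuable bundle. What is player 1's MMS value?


Step 1: Item values = 60, 87, 81
Step 2: Enumerate all 2-bundle partitions and take the smaller bundle:
  Partition 1: {60} vs {87,81} -> bundles 60, 168; min = 60
  Partition 2: {87} vs {60,81} -> bundles 87, 141; min = 87
  Partition 3: {81} vs {60,87} -> bundles 81, 147; min = 81
Step 3: MMS = max(60, 87, 81) = 87

87


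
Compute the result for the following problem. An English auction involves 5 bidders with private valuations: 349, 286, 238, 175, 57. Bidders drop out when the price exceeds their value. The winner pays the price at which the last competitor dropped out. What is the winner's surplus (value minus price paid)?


Step 1: Identify the highest value: 349
Step 2: Identify the second-highest value: 286
Step 3: The final price = second-highest value = 286
Step 4: Surplus = 349 - 286 = 63

63


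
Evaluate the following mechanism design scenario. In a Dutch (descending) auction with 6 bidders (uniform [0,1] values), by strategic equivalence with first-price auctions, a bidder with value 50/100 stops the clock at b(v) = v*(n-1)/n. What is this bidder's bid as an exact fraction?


Step 1: Dutch auctions are strategically equivalent to first-price auctions
Step 2: The equilibrium bid is b(v) = v*(n-1)/n
Step 3: b = 1/2 * 5/6
Step 4: b = 5/12

5/12


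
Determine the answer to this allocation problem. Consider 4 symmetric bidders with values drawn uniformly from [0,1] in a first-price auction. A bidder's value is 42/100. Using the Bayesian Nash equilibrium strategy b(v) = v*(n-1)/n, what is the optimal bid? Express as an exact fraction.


Step 1: The symmetric BNE bidding function is b(v) = v * (n-1) / n
Step 2: Substitute v = 21/50 and n = 4
Step 3: b = 21/50 * 3/4
Step 4: b = 63/200

63/200


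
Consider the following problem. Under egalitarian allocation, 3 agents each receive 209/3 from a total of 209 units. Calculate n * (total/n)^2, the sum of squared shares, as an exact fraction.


Step 1: Each agent's share = 209/3
Step 2: Square of each share = (209/3)^2 = 43681/9
Step 3: Sum of squares = 3 * 43681/9 = 43681/3

43681/3


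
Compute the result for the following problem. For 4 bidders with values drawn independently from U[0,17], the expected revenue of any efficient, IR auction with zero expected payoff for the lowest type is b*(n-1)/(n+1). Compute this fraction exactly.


Step 1: By Revenue Equivalence, expected revenue = b*(n-1)/(n+1)
Step 2: Substituting n = 4, b = 17
Step 3: Revenue = 17*(4-1)/(4+1) = 17*3/5
Step 4: Revenue = 51/5

51/5


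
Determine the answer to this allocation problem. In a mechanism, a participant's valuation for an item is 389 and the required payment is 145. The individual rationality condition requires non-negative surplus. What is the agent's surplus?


Step 1: Surplus = value - payment = 389 - 145 = 244
Step 2: IR is satisfied (surplus >= 0)

244


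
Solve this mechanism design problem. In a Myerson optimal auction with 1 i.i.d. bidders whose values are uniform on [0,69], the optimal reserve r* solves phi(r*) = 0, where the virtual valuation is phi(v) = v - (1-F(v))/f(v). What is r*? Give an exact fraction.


Step 1: For U[0,69], F(v) = v/69 and f(v) = 1/69
Step 2: phi(v) = v - (1 - v/69)/(1/69) = v - (69 - v) = 2v - 69
Step 3: Set phi(r*) = 0: 2r* - 69 = 0
Step 4: r* = 69/2 (the number of bidders n = 1 does not enter)

69/2


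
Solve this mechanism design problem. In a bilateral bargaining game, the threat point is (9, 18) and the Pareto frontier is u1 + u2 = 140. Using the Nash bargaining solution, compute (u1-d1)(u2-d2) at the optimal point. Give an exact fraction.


Step 1: The Nash solution splits surplus symmetrically above the disagreement point
Step 2: u1 = (total + d1 - d2)/2 = (140 + 9 - 18)/2 = 131/2
Step 3: u2 = (total - d1 + d2)/2 = (140 - 9 + 18)/2 = 149/2
Step 4: Nash product = (131/2 - 9) * (149/2 - 18)
Step 5: = 113/2 * 113/2 = 12769/4

12769/4


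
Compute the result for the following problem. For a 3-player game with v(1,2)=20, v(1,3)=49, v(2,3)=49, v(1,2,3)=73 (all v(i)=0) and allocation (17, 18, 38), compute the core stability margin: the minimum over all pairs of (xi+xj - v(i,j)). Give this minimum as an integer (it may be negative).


Step 1: Slack for coalition (1,2): x1+x2 - v12 = 35 - 20 = 15
Step 2: Slack for coalition (1,3): x1+x3 - v13 = 55 - 49 = 6
Step 3: Slack for coalition (2,3): x2+x3 - v23 = 56 - 49 = 7
Step 4: Minimum slack = min(15, 6, 7) = 6, attained by (1,3); no pair can gain by deviating, so the allocation is in the core

6


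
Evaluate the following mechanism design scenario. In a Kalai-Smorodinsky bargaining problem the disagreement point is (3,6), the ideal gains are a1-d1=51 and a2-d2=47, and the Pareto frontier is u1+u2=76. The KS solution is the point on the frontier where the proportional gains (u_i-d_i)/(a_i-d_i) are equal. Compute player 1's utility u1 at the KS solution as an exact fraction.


Step 1: At the KS point, (u1-d1)/r1 = (u2-d2)/r2 = t and u1+u2 = 76
Step 2: u1 = d1 + r1*t and u2 = d2 + r2*t, so (d1 + r1*t) + (d2 + r2*t) = 76
Step 3: t = (76 - 3 - 6)/(51 + 47) = 67/98
Step 4: u1 = d1 + r1*t = 3 + 51 * 67/98 = 3711/98
Step 5: (Check: u2 = d2 + r2*t = 3737/98; u1+u2 = 3711/98 + 3737/98 = 76, on the frontier.)

3711/98


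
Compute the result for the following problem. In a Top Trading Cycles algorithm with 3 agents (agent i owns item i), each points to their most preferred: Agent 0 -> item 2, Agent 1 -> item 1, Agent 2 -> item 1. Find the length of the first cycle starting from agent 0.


Step 1: Trace the pointer graph from agent 0: 0 -> 2 -> 1 -> 1
Step 2: A cycle is detected when we revisit agent 1
Step 3: The cycle is: 1 -> 1
Step 4: Cycle length = 1

1


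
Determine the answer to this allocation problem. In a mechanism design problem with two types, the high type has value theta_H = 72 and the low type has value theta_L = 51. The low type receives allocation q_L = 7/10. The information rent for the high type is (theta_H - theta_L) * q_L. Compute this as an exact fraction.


Step 1: theta_H - theta_L = 72 - 51 = 21
Step 2: Information rent = (theta_H - theta_L) * q_L
Step 3: = 21 * 7/10
Step 4: = 147/10

147/10


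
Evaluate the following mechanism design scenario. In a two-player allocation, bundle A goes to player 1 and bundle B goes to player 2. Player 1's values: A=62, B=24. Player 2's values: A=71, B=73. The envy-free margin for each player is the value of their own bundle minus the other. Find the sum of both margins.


Step 1: Player 1's margin = v1(A) - v1(B) = 62 - 24 = 38
Step 2: Player 2's margin = v2(B) - v2(A) = 73 - 71 = 2
Step 3: Total margin = 38 + 2 = 40

40


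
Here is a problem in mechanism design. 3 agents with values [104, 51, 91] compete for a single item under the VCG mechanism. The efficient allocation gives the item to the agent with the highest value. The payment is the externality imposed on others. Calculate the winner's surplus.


Step 1: The winner is the agent with the highest value: agent 0 with value 104
Step 2: Values of other agents: [51, 91]
Step 3: VCG payment = max of others' values = 91
Step 4: Surplus = 104 - 91 = 13

13


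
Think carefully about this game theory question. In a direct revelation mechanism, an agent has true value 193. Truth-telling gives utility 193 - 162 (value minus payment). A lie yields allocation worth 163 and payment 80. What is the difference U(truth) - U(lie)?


Step 1: U(truth) = value - payment = 193 - 162 = 31
Step 2: U(lie) = allocation - payment = 163 - 80 = 83
Step 3: IC gap = 31 - 83 = -52

-52


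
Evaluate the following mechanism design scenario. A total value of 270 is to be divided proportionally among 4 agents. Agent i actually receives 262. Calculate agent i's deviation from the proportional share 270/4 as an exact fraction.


Step 1: Proportional share = 270/4 = 135/2
Step 2: Agent's actual allocation = 262
Step 3: Excess = 262 - 135/2 = 389/2

389/2


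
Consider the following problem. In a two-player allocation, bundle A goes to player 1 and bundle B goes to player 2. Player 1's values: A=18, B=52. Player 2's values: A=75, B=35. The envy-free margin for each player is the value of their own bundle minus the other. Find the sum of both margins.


Step 1: Player 1's margin = v1(A) - v1(B) = 18 - 52 = -34
Step 2: Player 2's margin = v2(B) - v2(A) = 35 - 75 = -40
Step 3: Total margin = -34 + -40 = -74

-74


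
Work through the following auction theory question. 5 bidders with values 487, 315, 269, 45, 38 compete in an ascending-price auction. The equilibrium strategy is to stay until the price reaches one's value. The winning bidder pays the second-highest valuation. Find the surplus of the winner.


Step 1: Identify the highest value: 487
Step 2: Identify the second-highest value: 315
Step 3: The final price = second-highest value = 315
Step 4: Surplus = 487 - 315 = 172

172


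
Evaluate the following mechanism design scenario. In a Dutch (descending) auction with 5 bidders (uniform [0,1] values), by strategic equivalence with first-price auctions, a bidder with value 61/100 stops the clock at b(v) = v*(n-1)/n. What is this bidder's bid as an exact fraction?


Step 1: Dutch auctions are strategically equivalent to first-price auctions
Step 2: The equilibrium bid is b(v) = v*(n-1)/n
Step 3: b = 61/100 * 4/5
Step 4: b = 61/125

61/125


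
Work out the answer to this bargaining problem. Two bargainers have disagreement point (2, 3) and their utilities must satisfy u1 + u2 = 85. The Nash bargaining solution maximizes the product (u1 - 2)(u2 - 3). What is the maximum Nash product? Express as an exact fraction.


Step 1: The Nash solution splits surplus symmetrically above the disagreement point
Step 2: u1 = (total + d1 - d2)/2 = (85 + 2 - 3)/2 = 42
Step 3: u2 = (total - d1 + d2)/2 = (85 - 2 + 3)/2 = 43
Step 4: Nash product = (42 - 2) * (43 - 3)
Step 5: = 40 * 40 = 1600

1600


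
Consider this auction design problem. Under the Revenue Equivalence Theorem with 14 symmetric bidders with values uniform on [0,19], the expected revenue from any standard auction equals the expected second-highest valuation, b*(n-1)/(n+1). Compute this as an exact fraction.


Step 1: By Revenue Equivalence, expected revenue = b*(n-1)/(n+1)
Step 2: Substituting n = 14, b = 19
Step 3: Revenue = 19*(14-1)/(14+1) = 19*13/15
Step 4: Revenue = 247/15

247/15


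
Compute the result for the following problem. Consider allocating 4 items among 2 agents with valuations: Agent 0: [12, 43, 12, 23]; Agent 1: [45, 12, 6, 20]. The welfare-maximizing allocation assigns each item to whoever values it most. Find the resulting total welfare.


Step 1: For each item, find the maximum value among all agents.
Step 2: Item 0 -> Agent 1 (value 45)
Step 3: Item 1 -> Agent 0 (value 43)
Step 4: Item 2 -> Agent 0 (value 12)
Step 5: Item 3 -> Agent 0 (value 23)
Step 6: Total welfare = 45 + 43 + 12 + 23 = 123

123
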